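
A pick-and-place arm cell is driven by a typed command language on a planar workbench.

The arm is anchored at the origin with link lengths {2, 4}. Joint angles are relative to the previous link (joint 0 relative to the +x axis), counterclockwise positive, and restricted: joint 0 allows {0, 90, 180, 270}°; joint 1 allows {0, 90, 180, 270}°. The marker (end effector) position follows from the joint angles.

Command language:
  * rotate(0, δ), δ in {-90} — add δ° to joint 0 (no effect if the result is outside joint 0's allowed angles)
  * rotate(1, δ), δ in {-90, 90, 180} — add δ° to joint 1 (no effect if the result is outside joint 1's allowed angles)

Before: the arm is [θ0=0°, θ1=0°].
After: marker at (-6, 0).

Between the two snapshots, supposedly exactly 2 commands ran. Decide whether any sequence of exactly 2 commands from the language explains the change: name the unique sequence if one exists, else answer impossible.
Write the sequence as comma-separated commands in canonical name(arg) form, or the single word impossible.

rotate(0, -90), rotate(0, -90)

from: [θ0=0°, θ1=0°]
step 1 (rotate(0, -90)): [θ0=270°, θ1=0°]
step 2 (rotate(0, -90)): [θ0=180°, θ1=0°]
all 16 alternatives checked — unique.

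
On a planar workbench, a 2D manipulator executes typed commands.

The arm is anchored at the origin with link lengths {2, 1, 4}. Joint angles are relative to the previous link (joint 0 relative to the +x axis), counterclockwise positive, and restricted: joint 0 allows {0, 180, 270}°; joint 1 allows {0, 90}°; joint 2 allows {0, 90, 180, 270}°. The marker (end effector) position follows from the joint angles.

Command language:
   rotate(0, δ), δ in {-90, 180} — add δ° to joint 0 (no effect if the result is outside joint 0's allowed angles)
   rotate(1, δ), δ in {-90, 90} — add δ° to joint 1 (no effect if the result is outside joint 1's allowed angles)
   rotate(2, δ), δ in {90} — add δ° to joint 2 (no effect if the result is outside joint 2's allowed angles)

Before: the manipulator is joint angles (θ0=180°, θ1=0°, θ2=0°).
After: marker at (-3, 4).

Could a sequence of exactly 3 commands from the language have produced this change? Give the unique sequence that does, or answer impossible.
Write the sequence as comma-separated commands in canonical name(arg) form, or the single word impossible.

start: joint angles (θ0=180°, θ1=0°, θ2=0°)
[1] after rotate(2, 90): joint angles (θ0=180°, θ1=0°, θ2=90°)
[2] after rotate(2, 90): joint angles (θ0=180°, θ1=0°, θ2=180°)
[3] after rotate(2, 90): joint angles (θ0=180°, θ1=0°, θ2=270°)
uniquely the one of 125 3-step routes that fits.

rotate(2, 90), rotate(2, 90), rotate(2, 90)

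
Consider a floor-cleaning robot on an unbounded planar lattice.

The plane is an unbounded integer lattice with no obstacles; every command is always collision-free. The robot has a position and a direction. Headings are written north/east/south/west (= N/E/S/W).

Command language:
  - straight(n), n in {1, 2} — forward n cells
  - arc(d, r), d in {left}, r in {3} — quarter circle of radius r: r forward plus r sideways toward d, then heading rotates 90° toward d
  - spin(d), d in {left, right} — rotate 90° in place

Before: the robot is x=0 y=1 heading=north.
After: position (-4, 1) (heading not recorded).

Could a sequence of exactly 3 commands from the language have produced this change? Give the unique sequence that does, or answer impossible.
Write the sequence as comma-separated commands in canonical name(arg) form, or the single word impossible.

spin(left), straight(2), straight(2)

key: order matters: swapping spin(left) and straight(2) lands elsewhere
start: x=0 y=1 heading=north
[1] after spin(left): x=0 y=1 heading=west
[2] after straight(2): x=-2 y=1 heading=west
[3] after straight(2): x=-4 y=1 heading=west
uniquely the one of 125 3-step routes that fits.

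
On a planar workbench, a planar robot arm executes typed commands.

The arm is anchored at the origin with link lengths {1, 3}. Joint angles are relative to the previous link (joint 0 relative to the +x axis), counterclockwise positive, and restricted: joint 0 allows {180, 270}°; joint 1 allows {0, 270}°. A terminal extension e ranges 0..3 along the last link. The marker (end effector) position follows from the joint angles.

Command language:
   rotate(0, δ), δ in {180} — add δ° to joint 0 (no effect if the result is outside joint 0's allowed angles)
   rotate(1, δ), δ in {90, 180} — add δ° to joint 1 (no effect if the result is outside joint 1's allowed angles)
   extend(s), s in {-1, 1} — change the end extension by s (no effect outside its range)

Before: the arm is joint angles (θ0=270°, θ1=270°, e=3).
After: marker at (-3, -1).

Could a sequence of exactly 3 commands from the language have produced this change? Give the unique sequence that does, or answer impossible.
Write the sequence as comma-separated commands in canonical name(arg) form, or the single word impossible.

extend(-1), extend(-1), extend(-1)

t0: joint angles (θ0=270°, θ1=270°, e=3)
t=1 extend(-1) ⇒ joint angles (θ0=270°, θ1=270°, e=2)
t=2 extend(-1) ⇒ joint angles (θ0=270°, θ1=270°, e=1)
t=3 extend(-1) ⇒ joint angles (θ0=270°, θ1=270°, e=0)
no other 3-command option fits: unique.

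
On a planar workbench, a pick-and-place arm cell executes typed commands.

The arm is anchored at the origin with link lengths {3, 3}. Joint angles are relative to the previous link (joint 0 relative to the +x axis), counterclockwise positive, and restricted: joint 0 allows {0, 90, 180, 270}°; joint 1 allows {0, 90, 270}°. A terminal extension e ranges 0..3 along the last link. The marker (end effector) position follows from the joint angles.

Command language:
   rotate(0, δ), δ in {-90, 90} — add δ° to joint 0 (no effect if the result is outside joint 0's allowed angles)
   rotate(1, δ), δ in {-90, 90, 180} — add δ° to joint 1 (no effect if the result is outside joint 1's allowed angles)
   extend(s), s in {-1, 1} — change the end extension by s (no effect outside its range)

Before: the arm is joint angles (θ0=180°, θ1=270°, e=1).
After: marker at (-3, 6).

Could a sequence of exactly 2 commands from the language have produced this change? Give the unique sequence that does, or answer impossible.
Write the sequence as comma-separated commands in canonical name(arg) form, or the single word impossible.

extend(1), extend(1)

start: joint angles (θ0=180°, θ1=270°, e=1)
1. extend(1) → joint angles (θ0=180°, θ1=270°, e=2)
2. extend(1) → joint angles (θ0=180°, θ1=270°, e=3)
no other 2-command option fits: unique.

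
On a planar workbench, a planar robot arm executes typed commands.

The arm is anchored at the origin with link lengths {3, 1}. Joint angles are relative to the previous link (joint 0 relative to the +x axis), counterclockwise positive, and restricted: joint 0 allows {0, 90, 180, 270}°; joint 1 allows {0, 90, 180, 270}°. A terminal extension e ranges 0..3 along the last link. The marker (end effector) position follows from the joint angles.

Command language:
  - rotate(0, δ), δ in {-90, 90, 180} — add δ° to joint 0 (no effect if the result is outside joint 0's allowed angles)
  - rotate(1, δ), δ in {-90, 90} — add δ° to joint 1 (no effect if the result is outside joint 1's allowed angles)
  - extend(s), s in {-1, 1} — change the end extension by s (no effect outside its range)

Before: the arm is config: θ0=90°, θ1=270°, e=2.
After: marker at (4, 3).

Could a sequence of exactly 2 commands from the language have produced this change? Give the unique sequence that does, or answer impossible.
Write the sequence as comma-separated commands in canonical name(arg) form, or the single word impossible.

start: config: θ0=90°, θ1=270°, e=2
1. extend(1) → config: θ0=90°, θ1=270°, e=3
2. extend(1) → config: θ0=90°, θ1=270°, e=3
uniquely the one of 49 2-step routes that fits.

extend(1), extend(1)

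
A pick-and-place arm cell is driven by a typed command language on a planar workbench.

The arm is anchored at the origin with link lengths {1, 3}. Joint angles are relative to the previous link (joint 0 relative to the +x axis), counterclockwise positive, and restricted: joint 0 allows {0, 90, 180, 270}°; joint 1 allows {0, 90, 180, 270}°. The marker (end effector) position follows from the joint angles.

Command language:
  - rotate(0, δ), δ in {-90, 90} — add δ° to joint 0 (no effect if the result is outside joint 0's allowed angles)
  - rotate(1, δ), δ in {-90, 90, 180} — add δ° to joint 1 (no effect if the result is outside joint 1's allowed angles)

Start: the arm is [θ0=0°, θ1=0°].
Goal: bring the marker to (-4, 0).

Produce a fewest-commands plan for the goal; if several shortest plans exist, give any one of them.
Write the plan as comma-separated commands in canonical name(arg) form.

t0: [θ0=0°, θ1=0°]
[1] after rotate(0, 90): [θ0=90°, θ1=0°]
[2] after rotate(0, 90): [θ0=180°, θ1=0°]
minimal: 2 command(s), checked below 2.

rotate(0, 90), rotate(0, 90)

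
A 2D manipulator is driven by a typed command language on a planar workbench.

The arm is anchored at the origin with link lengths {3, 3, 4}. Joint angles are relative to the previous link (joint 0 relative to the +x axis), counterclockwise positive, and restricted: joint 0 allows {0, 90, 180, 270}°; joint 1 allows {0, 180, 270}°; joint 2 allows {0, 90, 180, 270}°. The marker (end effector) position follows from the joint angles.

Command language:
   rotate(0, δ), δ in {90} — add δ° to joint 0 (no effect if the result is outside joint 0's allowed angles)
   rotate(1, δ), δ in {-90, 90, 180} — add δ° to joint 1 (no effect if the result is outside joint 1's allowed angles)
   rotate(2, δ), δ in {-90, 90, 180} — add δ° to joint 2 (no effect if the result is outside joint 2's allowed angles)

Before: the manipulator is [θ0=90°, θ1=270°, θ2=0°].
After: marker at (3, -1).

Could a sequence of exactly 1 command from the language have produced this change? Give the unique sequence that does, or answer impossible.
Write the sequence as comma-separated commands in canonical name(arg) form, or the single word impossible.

from: [θ0=90°, θ1=270°, θ2=0°]
1. rotate(2, -90) → [θ0=90°, θ1=270°, θ2=270°]
no other 1-command option fits: unique.

rotate(2, -90)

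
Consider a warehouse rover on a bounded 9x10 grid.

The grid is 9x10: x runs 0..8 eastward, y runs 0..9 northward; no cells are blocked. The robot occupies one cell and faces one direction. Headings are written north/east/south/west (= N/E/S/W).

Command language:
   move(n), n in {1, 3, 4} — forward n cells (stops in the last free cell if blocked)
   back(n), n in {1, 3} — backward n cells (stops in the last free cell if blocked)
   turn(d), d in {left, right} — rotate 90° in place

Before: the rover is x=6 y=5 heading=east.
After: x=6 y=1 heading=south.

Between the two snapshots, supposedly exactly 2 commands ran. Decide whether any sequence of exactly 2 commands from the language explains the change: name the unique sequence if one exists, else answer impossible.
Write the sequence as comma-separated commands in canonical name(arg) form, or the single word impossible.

key: running move(4) before turn(right) would end elsewhere — order is forced
initial: x=6 y=5 heading=east
1. turn(right) → x=6 y=5 heading=south
2. move(4) → x=6 y=1 heading=south
all 49 alternatives checked — unique.

turn(right), move(4)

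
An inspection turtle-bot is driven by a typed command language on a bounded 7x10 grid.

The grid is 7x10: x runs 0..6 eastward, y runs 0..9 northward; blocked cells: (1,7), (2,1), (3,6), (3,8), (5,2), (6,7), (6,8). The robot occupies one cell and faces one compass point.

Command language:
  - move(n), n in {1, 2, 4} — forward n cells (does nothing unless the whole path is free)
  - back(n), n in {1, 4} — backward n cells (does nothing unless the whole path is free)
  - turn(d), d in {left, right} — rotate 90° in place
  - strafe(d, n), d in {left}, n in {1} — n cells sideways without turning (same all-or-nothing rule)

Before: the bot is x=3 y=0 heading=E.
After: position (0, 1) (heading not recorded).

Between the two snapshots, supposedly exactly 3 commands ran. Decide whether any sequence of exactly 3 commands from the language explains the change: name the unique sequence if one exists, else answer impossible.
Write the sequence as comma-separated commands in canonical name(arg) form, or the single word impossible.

move(1), back(4), strafe(left, 1)

key: running strafe(left, 1) before move(1) would end elsewhere — order is forced
initial: x=3 y=0 heading=E
1. move(1) → x=4 y=0 heading=E
2. back(4) → x=0 y=0 heading=E
3. strafe(left, 1) → x=0 y=1 heading=E
no other 3-command option fits: unique.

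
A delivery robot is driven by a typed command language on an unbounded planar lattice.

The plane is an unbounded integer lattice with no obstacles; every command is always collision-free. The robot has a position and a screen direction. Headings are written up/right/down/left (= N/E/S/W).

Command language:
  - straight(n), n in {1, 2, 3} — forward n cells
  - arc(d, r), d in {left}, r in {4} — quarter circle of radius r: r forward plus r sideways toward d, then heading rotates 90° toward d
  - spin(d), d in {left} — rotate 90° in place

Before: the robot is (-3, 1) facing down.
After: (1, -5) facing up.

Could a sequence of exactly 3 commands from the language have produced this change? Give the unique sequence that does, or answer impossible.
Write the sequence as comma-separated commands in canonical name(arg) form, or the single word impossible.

key: position moved to (1,-5) AND the heading swung to N — translation plus rotation needed
t0: (-3, 1) facing down
t=1 straight(2) ⇒ (-3, -1) facing down
t=2 arc(left, 4) ⇒ (1, -5) facing right
t=3 spin(left) ⇒ (1, -5) facing up
all 125 alternatives checked — unique.

straight(2), arc(left, 4), spin(left)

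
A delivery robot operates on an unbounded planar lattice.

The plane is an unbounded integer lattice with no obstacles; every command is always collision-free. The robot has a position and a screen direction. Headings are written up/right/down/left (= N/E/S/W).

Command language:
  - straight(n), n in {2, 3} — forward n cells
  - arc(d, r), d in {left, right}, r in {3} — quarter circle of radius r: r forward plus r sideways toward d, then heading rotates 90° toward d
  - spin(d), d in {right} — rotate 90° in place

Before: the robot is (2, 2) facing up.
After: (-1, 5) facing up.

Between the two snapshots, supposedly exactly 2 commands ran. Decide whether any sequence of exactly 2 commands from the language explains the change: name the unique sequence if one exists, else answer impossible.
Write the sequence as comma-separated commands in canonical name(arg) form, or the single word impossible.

key: still facing N at the end — net rotation zero over 2 steps
start: (2, 2) facing up
t=1 arc(left, 3) ⇒ (-1, 5) facing left
t=2 spin(right) ⇒ (-1, 5) facing up
no other 2-command option fits: unique.

arc(left, 3), spin(right)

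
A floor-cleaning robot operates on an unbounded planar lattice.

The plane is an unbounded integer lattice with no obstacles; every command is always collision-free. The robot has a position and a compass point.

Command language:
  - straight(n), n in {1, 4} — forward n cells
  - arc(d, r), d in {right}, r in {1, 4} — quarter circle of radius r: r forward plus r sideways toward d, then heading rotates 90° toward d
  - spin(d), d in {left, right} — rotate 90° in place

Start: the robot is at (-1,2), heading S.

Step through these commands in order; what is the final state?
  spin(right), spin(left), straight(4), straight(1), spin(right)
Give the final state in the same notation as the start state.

at (-1,-3), heading W

t0: at (-1,2), heading S
1. spin(right) → at (-1,2), heading W
2. spin(left) → at (-1,2), heading S
3. straight(4) → at (-1,-2), heading S
4. straight(1) → at (-1,-3), heading S
5. spin(right) → at (-1,-3), heading W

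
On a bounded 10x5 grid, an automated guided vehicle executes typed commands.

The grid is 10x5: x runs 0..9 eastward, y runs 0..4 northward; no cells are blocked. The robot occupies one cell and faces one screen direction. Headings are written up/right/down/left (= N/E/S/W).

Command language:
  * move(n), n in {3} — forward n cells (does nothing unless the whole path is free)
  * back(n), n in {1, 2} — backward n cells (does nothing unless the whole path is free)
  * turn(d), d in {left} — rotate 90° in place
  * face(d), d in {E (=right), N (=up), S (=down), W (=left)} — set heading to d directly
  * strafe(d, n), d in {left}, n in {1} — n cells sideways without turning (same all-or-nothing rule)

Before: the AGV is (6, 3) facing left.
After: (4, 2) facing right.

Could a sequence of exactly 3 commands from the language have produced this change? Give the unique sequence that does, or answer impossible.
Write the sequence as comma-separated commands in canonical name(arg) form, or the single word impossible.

strafe(left, 1), face(E), back(2)

key: running back(2) before strafe(left, 1) would end elsewhere — order is forced
begin: (6, 3) facing left
t=1 strafe(left, 1) ⇒ (6, 2) facing left
t=2 face(E) ⇒ (6, 2) facing right
t=3 back(2) ⇒ (4, 2) facing right
no other 3-command option fits: unique.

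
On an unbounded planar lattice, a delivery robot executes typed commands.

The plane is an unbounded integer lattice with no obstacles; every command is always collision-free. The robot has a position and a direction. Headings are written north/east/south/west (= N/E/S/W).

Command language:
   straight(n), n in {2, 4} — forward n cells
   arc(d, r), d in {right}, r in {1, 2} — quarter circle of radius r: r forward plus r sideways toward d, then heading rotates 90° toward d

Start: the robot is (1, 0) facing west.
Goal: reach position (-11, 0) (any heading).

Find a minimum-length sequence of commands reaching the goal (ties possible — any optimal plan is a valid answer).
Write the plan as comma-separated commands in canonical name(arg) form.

from: (1, 0) facing west
1. straight(4) → (-3, 0) facing west
2. straight(4) → (-7, 0) facing west
3. straight(4) → (-11, 0) facing west
nothing shorter than 3 reaches the goal.

straight(4), straight(4), straight(4)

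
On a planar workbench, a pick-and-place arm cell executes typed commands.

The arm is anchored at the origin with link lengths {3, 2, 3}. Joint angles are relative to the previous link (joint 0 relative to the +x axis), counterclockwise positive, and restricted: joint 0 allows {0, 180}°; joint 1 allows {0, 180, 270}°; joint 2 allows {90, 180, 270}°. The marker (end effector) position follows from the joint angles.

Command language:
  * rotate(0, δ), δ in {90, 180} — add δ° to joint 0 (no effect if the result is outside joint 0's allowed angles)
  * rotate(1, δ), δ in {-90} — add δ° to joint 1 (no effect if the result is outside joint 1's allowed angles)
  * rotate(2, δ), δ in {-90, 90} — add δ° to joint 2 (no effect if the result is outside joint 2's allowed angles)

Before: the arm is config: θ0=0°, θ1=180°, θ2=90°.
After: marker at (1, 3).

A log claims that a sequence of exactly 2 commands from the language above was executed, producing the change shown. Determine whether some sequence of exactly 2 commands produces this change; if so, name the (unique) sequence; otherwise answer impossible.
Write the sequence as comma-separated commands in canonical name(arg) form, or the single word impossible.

rotate(2, 90), rotate(2, 90)

initial: config: θ0=0°, θ1=180°, θ2=90°
[1] after rotate(2, 90): config: θ0=0°, θ1=180°, θ2=180°
[2] after rotate(2, 90): config: θ0=0°, θ1=180°, θ2=270°
no rival 2-sequence matches.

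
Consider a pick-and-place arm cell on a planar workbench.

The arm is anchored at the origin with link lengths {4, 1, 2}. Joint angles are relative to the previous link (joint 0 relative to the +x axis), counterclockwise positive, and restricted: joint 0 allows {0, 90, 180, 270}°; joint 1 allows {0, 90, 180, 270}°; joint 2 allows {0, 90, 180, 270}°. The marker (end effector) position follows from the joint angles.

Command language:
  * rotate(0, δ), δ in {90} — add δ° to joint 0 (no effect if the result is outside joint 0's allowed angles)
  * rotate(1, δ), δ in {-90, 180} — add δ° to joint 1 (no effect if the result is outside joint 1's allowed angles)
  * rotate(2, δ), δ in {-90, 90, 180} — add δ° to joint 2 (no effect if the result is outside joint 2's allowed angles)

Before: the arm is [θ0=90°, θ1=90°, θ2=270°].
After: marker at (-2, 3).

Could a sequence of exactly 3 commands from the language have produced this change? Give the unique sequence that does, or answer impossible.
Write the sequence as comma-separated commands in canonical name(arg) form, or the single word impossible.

t0: [θ0=90°, θ1=90°, θ2=270°]
[1] after rotate(1, -90): [θ0=90°, θ1=0°, θ2=270°]
[2] after rotate(1, -90): [θ0=90°, θ1=270°, θ2=270°]
[3] after rotate(1, -90): [θ0=90°, θ1=180°, θ2=270°]
uniquely the one of 216 3-step routes that fits.

rotate(1, -90), rotate(1, -90), rotate(1, -90)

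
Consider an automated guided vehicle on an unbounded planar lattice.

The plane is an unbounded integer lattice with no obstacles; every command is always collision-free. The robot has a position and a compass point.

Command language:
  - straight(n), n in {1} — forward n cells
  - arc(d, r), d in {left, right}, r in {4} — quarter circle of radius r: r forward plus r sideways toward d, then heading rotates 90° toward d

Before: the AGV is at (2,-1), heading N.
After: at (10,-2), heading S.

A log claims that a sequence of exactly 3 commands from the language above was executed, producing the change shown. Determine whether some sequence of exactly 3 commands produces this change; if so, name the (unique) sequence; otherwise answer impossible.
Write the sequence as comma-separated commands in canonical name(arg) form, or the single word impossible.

key: cell and facing (now S) both changed — the 3 commands mix motion and turning
initial: at (2,-1), heading N
1. arc(right, 4) → at (6,3), heading E
2. arc(right, 4) → at (10,-1), heading S
3. straight(1) → at (10,-2), heading S
no rival 3-sequence matches.

arc(right, 4), arc(right, 4), straight(1)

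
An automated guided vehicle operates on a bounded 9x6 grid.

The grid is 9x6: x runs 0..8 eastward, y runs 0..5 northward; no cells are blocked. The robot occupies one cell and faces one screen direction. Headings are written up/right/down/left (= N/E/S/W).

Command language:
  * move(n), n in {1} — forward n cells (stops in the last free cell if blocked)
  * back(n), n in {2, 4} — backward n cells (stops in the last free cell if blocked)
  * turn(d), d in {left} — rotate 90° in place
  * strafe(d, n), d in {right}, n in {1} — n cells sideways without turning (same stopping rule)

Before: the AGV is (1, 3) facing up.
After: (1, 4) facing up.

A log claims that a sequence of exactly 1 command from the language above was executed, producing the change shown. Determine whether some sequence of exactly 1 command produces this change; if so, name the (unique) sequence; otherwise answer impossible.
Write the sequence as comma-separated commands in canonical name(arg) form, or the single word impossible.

move(1)

key: still facing N — the one step turns nothing
t0: (1, 3) facing up
[1] after move(1): (1, 4) facing up
no rival 1-sequence matches.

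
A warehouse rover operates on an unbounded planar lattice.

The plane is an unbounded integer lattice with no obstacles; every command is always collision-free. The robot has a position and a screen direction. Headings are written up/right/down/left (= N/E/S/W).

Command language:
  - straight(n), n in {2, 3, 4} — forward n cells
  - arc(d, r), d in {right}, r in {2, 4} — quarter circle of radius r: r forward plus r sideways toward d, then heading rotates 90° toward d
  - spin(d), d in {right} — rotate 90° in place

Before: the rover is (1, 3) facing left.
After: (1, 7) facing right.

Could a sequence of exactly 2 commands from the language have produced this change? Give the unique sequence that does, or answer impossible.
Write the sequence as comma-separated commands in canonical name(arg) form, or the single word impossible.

key: position moved to (1,7) AND the heading swung to E — translation plus rotation needed
t0: (1, 3) facing left
t=1 arc(right, 2) ⇒ (-1, 5) facing up
t=2 arc(right, 2) ⇒ (1, 7) facing right
no other 2-command option fits: unique.

arc(right, 2), arc(right, 2)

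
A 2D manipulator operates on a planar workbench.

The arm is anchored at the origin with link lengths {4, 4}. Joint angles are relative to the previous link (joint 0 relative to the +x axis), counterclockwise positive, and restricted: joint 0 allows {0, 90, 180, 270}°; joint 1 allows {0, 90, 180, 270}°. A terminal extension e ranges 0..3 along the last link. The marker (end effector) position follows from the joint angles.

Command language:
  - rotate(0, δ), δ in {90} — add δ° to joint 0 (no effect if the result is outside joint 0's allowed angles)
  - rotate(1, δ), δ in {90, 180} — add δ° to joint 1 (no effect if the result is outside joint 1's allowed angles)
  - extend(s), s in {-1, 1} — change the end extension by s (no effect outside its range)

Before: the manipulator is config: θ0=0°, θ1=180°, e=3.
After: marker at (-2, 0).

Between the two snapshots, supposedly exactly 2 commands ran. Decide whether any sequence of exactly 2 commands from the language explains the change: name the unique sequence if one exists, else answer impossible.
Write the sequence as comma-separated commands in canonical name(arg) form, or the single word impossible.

key: running extend(-1) before extend(1) would end elsewhere — order is forced
from: config: θ0=0°, θ1=180°, e=3
1. extend(1) → config: θ0=0°, θ1=180°, e=3
2. extend(-1) → config: θ0=0°, θ1=180°, e=2
all 25 alternatives checked — unique.

extend(1), extend(-1)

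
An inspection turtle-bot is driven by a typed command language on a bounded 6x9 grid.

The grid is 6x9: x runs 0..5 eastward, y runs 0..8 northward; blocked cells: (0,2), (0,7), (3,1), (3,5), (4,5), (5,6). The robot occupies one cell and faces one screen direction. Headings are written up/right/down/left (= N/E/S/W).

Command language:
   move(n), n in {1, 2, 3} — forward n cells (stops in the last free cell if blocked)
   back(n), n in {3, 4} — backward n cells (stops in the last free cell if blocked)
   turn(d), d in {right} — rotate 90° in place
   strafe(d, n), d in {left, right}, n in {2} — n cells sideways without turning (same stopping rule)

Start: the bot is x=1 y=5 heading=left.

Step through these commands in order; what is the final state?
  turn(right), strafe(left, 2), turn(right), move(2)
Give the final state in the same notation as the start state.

x=2 y=5 heading=right

start: x=1 y=5 heading=left
step 1 (turn(right)): x=1 y=5 heading=up
step 2 (strafe(left, 2)): x=0 y=5 heading=up
step 3 (turn(right)): x=0 y=5 heading=right
step 4 (move(2)): x=2 y=5 heading=right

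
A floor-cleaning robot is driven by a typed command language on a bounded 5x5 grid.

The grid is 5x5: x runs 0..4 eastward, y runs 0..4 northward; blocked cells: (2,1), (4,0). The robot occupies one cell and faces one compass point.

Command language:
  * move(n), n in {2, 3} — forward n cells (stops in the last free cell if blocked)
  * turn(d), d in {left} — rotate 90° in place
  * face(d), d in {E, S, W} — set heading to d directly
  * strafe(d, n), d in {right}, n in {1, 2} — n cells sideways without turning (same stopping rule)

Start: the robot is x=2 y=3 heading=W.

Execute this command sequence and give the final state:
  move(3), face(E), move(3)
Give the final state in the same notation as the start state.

x=3 y=3 heading=E

begin: x=2 y=3 heading=W
t=1 move(3) ⇒ x=0 y=3 heading=W
t=2 face(E) ⇒ x=0 y=3 heading=E
t=3 move(3) ⇒ x=3 y=3 heading=E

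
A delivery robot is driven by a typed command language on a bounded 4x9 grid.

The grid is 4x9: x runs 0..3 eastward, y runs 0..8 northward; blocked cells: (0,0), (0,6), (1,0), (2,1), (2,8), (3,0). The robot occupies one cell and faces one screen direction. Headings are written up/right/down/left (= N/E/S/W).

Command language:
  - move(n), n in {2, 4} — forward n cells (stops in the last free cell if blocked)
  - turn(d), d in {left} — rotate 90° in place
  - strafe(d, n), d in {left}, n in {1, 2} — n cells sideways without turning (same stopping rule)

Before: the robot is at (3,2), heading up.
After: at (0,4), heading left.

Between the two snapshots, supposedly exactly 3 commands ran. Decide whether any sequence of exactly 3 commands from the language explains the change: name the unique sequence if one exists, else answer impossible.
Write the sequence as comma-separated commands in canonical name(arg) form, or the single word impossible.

move(2), turn(left), move(4)

key: move(4) runs into the grid edge before its full distance
initial: at (3,2), heading up
[1] after move(2): at (3,4), heading up
[2] after turn(left): at (3,4), heading left
[3] after move(4): at (0,4), heading left
uniquely the one of 125 3-step routes that fits.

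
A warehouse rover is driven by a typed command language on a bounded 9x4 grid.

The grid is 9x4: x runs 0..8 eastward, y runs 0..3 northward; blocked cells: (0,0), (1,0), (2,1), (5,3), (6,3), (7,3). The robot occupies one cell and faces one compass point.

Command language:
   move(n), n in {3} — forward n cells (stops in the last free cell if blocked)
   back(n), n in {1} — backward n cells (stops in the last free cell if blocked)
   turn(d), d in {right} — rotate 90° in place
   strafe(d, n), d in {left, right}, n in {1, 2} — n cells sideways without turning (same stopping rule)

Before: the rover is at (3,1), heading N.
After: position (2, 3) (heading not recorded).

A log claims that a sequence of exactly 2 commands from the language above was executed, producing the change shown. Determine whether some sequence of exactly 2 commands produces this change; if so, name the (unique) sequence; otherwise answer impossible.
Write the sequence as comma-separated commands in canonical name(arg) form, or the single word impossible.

key: move(3) runs into the grid edge before its full distance
initial: at (3,1), heading N
step 1 (move(3)): at (3,3), heading N
step 2 (strafe(left, 1)): at (2,3), heading N
no rival 2-sequence matches.

move(3), strafe(left, 1)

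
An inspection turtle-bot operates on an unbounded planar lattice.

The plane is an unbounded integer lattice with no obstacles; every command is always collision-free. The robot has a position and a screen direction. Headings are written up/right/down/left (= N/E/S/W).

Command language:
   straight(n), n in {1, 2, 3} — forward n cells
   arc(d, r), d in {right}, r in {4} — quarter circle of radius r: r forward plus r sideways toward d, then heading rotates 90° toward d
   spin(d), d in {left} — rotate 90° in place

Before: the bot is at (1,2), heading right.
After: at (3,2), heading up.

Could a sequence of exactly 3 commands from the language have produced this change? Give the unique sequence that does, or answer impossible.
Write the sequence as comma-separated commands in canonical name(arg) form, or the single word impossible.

straight(1), straight(1), spin(left)

key: order matters: swapping straight(1) and spin(left) lands elsewhere
begin: at (1,2), heading right
step 1 (straight(1)): at (2,2), heading right
step 2 (straight(1)): at (3,2), heading right
step 3 (spin(left)): at (3,2), heading up
no other 3-command option fits: unique.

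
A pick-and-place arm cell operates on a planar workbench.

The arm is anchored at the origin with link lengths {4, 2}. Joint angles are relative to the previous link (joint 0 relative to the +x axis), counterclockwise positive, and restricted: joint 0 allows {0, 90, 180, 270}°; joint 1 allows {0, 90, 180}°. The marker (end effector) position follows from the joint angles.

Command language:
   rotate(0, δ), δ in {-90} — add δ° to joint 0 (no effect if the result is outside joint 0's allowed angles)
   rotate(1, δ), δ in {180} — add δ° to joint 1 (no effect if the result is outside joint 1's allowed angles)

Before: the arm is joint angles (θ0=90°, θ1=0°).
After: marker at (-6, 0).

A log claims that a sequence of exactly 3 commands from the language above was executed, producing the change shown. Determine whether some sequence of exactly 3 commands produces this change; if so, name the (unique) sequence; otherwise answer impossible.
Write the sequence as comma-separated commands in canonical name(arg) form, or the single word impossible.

begin: joint angles (θ0=90°, θ1=0°)
1. rotate(0, -90) → joint angles (θ0=0°, θ1=0°)
2. rotate(0, -90) → joint angles (θ0=270°, θ1=0°)
3. rotate(0, -90) → joint angles (θ0=180°, θ1=0°)
no rival 3-sequence matches.

rotate(0, -90), rotate(0, -90), rotate(0, -90)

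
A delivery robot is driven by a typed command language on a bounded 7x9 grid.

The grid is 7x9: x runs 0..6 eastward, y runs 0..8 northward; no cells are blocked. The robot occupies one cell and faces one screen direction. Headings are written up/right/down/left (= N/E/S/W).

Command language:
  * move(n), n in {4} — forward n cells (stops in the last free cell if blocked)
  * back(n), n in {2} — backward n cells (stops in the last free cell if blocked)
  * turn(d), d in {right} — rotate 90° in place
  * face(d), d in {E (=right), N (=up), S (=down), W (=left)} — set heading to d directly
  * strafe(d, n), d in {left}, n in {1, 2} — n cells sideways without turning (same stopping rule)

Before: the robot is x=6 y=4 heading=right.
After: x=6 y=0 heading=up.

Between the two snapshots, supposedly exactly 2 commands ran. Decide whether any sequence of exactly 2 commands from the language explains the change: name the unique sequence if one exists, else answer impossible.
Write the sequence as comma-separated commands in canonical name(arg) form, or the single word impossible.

every 2-command combo misses the target.

impossible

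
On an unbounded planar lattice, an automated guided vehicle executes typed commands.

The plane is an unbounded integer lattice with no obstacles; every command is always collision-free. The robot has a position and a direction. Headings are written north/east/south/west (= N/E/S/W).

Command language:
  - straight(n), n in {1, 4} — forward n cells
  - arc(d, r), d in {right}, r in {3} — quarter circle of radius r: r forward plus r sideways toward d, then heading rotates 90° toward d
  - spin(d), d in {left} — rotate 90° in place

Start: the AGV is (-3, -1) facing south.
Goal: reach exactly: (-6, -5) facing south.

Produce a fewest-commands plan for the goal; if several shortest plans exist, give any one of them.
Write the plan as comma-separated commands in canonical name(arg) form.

arc(right, 3), spin(left), straight(1)

begin: (-3, -1) facing south
[1] after arc(right, 3): (-6, -4) facing west
[2] after spin(left): (-6, -4) facing south
[3] after straight(1): (-6, -5) facing south
nothing shorter than 3 reaches the goal.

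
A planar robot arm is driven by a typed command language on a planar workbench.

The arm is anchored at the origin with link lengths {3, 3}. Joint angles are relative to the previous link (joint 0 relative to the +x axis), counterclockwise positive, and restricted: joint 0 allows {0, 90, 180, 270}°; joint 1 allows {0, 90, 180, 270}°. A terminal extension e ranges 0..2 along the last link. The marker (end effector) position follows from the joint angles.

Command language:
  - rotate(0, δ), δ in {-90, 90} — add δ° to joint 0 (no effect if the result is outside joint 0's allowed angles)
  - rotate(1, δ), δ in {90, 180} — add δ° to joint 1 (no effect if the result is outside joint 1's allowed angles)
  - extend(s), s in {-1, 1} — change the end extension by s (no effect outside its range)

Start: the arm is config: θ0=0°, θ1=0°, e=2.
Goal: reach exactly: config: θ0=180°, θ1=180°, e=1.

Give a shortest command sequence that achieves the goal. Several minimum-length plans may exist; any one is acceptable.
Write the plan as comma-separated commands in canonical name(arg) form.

rotate(0, -90), rotate(0, -90), rotate(1, 180), extend(-1)

initial: config: θ0=0°, θ1=0°, e=2
step 1 (rotate(0, -90)): config: θ0=270°, θ1=0°, e=2
step 2 (rotate(0, -90)): config: θ0=180°, θ1=0°, e=2
step 3 (rotate(1, 180)): config: θ0=180°, θ1=180°, e=2
step 4 (extend(-1)): config: θ0=180°, θ1=180°, e=1
shorter routes all fall short; 4 is best.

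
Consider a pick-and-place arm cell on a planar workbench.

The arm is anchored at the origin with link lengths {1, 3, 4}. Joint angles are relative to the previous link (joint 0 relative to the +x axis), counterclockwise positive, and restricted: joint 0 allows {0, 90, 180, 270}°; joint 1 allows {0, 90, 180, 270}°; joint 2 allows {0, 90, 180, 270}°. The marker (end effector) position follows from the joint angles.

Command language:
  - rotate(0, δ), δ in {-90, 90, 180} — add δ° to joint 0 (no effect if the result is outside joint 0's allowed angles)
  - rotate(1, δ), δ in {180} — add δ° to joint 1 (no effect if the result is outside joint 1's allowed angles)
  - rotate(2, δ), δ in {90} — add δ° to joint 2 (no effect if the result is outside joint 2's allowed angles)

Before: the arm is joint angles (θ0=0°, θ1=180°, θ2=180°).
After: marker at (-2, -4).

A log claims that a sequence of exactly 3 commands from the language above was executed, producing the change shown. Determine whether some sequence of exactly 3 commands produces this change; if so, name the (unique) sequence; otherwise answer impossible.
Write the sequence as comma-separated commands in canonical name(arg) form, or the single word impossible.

rotate(2, 90), rotate(2, 90), rotate(2, 90)

t0: joint angles (θ0=0°, θ1=180°, θ2=180°)
t=1 rotate(2, 90) ⇒ joint angles (θ0=0°, θ1=180°, θ2=270°)
t=2 rotate(2, 90) ⇒ joint angles (θ0=0°, θ1=180°, θ2=0°)
t=3 rotate(2, 90) ⇒ joint angles (θ0=0°, θ1=180°, θ2=90°)
all 125 alternatives checked — unique.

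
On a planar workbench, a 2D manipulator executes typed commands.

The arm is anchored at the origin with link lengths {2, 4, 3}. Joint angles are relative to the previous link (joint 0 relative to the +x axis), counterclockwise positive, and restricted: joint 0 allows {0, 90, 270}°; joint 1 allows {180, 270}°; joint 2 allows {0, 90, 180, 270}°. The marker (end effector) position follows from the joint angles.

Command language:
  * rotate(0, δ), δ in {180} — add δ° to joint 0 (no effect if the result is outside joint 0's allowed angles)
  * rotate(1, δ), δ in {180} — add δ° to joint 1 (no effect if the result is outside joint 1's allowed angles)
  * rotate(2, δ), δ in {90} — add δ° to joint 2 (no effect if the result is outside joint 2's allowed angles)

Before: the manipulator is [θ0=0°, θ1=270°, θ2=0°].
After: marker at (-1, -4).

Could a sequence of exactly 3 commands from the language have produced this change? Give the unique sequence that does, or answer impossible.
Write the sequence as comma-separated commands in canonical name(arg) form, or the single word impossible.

rotate(2, 90), rotate(2, 90), rotate(2, 90)

initial: [θ0=0°, θ1=270°, θ2=0°]
1. rotate(2, 90) → [θ0=0°, θ1=270°, θ2=90°]
2. rotate(2, 90) → [θ0=0°, θ1=270°, θ2=180°]
3. rotate(2, 90) → [θ0=0°, θ1=270°, θ2=270°]
no rival 3-sequence matches.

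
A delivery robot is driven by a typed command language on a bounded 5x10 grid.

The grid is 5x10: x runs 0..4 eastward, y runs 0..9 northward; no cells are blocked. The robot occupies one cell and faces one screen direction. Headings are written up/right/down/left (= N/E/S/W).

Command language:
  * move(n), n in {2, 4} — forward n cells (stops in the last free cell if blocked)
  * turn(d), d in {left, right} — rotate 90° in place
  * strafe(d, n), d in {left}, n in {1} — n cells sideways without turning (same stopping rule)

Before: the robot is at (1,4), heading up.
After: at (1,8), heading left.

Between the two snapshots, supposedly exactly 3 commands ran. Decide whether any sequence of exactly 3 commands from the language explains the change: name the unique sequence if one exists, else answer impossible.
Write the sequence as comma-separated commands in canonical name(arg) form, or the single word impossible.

key: running turn(left) before move(2) would end elsewhere — order is forced
start: at (1,4), heading up
step 1 (move(2)): at (1,6), heading up
step 2 (move(2)): at (1,8), heading up
step 3 (turn(left)): at (1,8), heading left
uniquely the one of 125 3-step routes that fits.

move(2), move(2), turn(left)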